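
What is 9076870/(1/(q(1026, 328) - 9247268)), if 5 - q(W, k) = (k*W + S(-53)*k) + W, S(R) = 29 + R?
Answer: -86928684762150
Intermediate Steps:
q(W, k) = 5 - W + 24*k - W*k (q(W, k) = 5 - ((k*W + (29 - 53)*k) + W) = 5 - ((W*k - 24*k) + W) = 5 - ((-24*k + W*k) + W) = 5 - (W - 24*k + W*k) = 5 + (-W + 24*k - W*k) = 5 - W + 24*k - W*k)
9076870/(1/(q(1026, 328) - 9247268)) = 9076870/(1/((5 - 1*1026 + 24*328 - 1*1026*328) - 9247268)) = 9076870/(1/((5 - 1026 + 7872 - 336528) - 9247268)) = 9076870/(1/(-329677 - 9247268)) = 9076870/(1/(-9576945)) = 9076870/(-1/9576945) = 9076870*(-9576945) = -86928684762150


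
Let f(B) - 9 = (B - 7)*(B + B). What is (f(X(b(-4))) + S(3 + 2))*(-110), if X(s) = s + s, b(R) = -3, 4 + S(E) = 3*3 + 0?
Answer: -18700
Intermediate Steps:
S(E) = 5 (S(E) = -4 + (3*3 + 0) = -4 + (9 + 0) = -4 + 9 = 5)
X(s) = 2*s
f(B) = 9 + 2*B*(-7 + B) (f(B) = 9 + (B - 7)*(B + B) = 9 + (-7 + B)*(2*B) = 9 + 2*B*(-7 + B))
(f(X(b(-4))) + S(3 + 2))*(-110) = ((9 - 28*(-3) + 2*(2*(-3))²) + 5)*(-110) = ((9 - 14*(-6) + 2*(-6)²) + 5)*(-110) = ((9 + 84 + 2*36) + 5)*(-110) = ((9 + 84 + 72) + 5)*(-110) = (165 + 5)*(-110) = 170*(-110) = -18700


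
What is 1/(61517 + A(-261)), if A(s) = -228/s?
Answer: 87/5352055 ≈ 1.6255e-5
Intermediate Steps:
1/(61517 + A(-261)) = 1/(61517 - 228/(-261)) = 1/(61517 - 228*(-1/261)) = 1/(61517 + 76/87) = 1/(5352055/87) = 87/5352055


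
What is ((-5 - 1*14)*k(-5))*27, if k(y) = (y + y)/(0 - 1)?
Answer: -5130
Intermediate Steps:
k(y) = -2*y (k(y) = (2*y)/(-1) = (2*y)*(-1) = -2*y)
((-5 - 1*14)*k(-5))*27 = ((-5 - 1*14)*(-2*(-5)))*27 = ((-5 - 14)*10)*27 = -19*10*27 = -190*27 = -5130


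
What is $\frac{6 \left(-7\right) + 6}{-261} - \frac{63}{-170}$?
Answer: $\frac{2507}{4930} \approx 0.50852$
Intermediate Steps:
$\frac{6 \left(-7\right) + 6}{-261} - \frac{63}{-170} = \left(-42 + 6\right) \left(- \frac{1}{261}\right) - - \frac{63}{170} = \left(-36\right) \left(- \frac{1}{261}\right) + \frac{63}{170} = \frac{4}{29} + \frac{63}{170} = \frac{2507}{4930}$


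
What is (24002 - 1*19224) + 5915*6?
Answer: 40268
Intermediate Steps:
(24002 - 1*19224) + 5915*6 = (24002 - 19224) + 35490 = 4778 + 35490 = 40268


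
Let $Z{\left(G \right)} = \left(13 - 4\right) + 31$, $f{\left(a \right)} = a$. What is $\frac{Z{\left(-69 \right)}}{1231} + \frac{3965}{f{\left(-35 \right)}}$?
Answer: $- \frac{975903}{8617} \approx -113.25$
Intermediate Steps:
$Z{\left(G \right)} = 40$ ($Z{\left(G \right)} = 9 + 31 = 40$)
$\frac{Z{\left(-69 \right)}}{1231} + \frac{3965}{f{\left(-35 \right)}} = \frac{40}{1231} + \frac{3965}{-35} = 40 \cdot \frac{1}{1231} + 3965 \left(- \frac{1}{35}\right) = \frac{40}{1231} - \frac{793}{7} = - \frac{975903}{8617}$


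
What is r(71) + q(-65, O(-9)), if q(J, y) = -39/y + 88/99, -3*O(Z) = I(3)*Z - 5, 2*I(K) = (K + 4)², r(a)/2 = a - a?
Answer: 1502/4059 ≈ 0.37004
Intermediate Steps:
r(a) = 0 (r(a) = 2*(a - a) = 2*0 = 0)
I(K) = (4 + K)²/2 (I(K) = (K + 4)²/2 = (4 + K)²/2)
O(Z) = 5/3 - 49*Z/6 (O(Z) = -(((4 + 3)²/2)*Z - 5)/3 = -(((½)*7²)*Z - 5)/3 = -(((½)*49)*Z - 5)/3 = -(49*Z/2 - 5)/3 = -(-5 + 49*Z/2)/3 = 5/3 - 49*Z/6)
q(J, y) = 8/9 - 39/y (q(J, y) = -39/y + 88*(1/99) = -39/y + 8/9 = 8/9 - 39/y)
r(71) + q(-65, O(-9)) = 0 + (8/9 - 39/(5/3 - 49/6*(-9))) = 0 + (8/9 - 39/(5/3 + 147/2)) = 0 + (8/9 - 39/451/6) = 0 + (8/9 - 39*6/451) = 0 + (8/9 - 234/451) = 0 + 1502/4059 = 1502/4059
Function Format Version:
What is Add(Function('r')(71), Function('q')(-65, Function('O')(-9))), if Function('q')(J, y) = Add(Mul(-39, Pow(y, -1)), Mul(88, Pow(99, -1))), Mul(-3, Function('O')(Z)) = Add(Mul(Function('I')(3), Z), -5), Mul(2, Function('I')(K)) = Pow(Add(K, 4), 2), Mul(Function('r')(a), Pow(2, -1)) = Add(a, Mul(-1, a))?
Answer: Rational(1502, 4059) ≈ 0.37004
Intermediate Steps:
Function('r')(a) = 0 (Function('r')(a) = Mul(2, Add(a, Mul(-1, a))) = Mul(2, 0) = 0)
Function('I')(K) = Mul(Rational(1, 2), Pow(Add(4, K), 2)) (Function('I')(K) = Mul(Rational(1, 2), Pow(Add(K, 4), 2)) = Mul(Rational(1, 2), Pow(Add(4, K), 2)))
Function('O')(Z) = Add(Rational(5, 3), Mul(Rational(-49, 6), Z)) (Function('O')(Z) = Mul(Rational(-1, 3), Add(Mul(Mul(Rational(1, 2), Pow(Add(4, 3), 2)), Z), -5)) = Mul(Rational(-1, 3), Add(Mul(Mul(Rational(1, 2), Pow(7, 2)), Z), -5)) = Mul(Rational(-1, 3), Add(Mul(Mul(Rational(1, 2), 49), Z), -5)) = Mul(Rational(-1, 3), Add(Mul(Rational(49, 2), Z), -5)) = Mul(Rational(-1, 3), Add(-5, Mul(Rational(49, 2), Z))) = Add(Rational(5, 3), Mul(Rational(-49, 6), Z)))
Function('q')(J, y) = Add(Rational(8, 9), Mul(-39, Pow(y, -1))) (Function('q')(J, y) = Add(Mul(-39, Pow(y, -1)), Mul(88, Rational(1, 99))) = Add(Mul(-39, Pow(y, -1)), Rational(8, 9)) = Add(Rational(8, 9), Mul(-39, Pow(y, -1))))
Add(Function('r')(71), Function('q')(-65, Function('O')(-9))) = Add(0, Add(Rational(8, 9), Mul(-39, Pow(Add(Rational(5, 3), Mul(Rational(-49, 6), -9)), -1)))) = Add(0, Add(Rational(8, 9), Mul(-39, Pow(Add(Rational(5, 3), Rational(147, 2)), -1)))) = Add(0, Add(Rational(8, 9), Mul(-39, Pow(Rational(451, 6), -1)))) = Add(0, Add(Rational(8, 9), Mul(-39, Rational(6, 451)))) = Add(0, Add(Rational(8, 9), Rational(-234, 451))) = Add(0, Rational(1502, 4059)) = Rational(1502, 4059)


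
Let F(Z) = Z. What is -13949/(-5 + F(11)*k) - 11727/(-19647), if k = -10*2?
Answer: 30743842/491175 ≈ 62.592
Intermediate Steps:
k = -20
-13949/(-5 + F(11)*k) - 11727/(-19647) = -13949/(-5 + 11*(-20)) - 11727/(-19647) = -13949/(-5 - 220) - 11727*(-1/19647) = -13949/(-225) + 1303/2183 = -13949*(-1/225) + 1303/2183 = 13949/225 + 1303/2183 = 30743842/491175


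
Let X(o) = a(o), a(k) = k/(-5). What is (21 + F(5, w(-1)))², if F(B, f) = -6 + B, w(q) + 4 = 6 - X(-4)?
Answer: 400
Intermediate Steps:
a(k) = -k/5 (a(k) = k*(-⅕) = -k/5)
X(o) = -o/5
w(q) = 6/5 (w(q) = -4 + (6 - (-1)*(-4)/5) = -4 + (6 - 1*⅘) = -4 + (6 - ⅘) = -4 + 26/5 = 6/5)
(21 + F(5, w(-1)))² = (21 + (-6 + 5))² = (21 - 1)² = 20² = 400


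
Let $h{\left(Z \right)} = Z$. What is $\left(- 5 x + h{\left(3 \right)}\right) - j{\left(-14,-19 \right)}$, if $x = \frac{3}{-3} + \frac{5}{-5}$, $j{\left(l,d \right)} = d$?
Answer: $32$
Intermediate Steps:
$x = -2$ ($x = 3 \left(- \frac{1}{3}\right) + 5 \left(- \frac{1}{5}\right) = -1 - 1 = -2$)
$\left(- 5 x + h{\left(3 \right)}\right) - j{\left(-14,-19 \right)} = \left(\left(-5\right) \left(-2\right) + 3\right) - -19 = \left(10 + 3\right) + 19 = 13 + 19 = 32$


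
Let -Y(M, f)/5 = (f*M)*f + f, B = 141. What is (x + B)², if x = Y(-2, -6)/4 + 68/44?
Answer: 27888961/484 ≈ 57622.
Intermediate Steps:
Y(M, f) = -5*f - 5*M*f² (Y(M, f) = -5*((f*M)*f + f) = -5*((M*f)*f + f) = -5*(M*f² + f) = -5*(f + M*f²) = -5*f - 5*M*f²)
x = 2179/22 (x = -5*(-6)*(1 - 2*(-6))/4 + 68/44 = -5*(-6)*(1 + 12)*(¼) + 68*(1/44) = -5*(-6)*13*(¼) + 17/11 = 390*(¼) + 17/11 = 195/2 + 17/11 = 2179/22 ≈ 99.045)
(x + B)² = (2179/22 + 141)² = (5281/22)² = 27888961/484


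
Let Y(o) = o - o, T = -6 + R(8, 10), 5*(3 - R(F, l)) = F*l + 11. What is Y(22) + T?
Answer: -106/5 ≈ -21.200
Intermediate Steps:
R(F, l) = ⅘ - F*l/5 (R(F, l) = 3 - (F*l + 11)/5 = 3 - (11 + F*l)/5 = 3 + (-11/5 - F*l/5) = ⅘ - F*l/5)
T = -106/5 (T = -6 + (⅘ - ⅕*8*10) = -6 + (⅘ - 16) = -6 - 76/5 = -106/5 ≈ -21.200)
Y(o) = 0
Y(22) + T = 0 - 106/5 = -106/5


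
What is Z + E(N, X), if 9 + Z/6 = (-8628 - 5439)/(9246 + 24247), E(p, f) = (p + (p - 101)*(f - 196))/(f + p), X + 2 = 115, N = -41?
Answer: 28564173/267944 ≈ 106.60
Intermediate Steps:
X = 113 (X = -2 + 115 = 113)
E(p, f) = (p + (-196 + f)*(-101 + p))/(f + p) (E(p, f) = (p + (-101 + p)*(-196 + f))/(f + p) = (p + (-196 + f)*(-101 + p))/(f + p))
Z = -1893024/33493 (Z = -54 + 6*((-8628 - 5439)/(9246 + 24247)) = -54 + 6*(-14067/33493) = -54 - 84402/33493 = -1893024/33493 ≈ -56.520)
Z + E(N, X) = -1893024/33493 + (19796 - 195*(-41) - 101*113 + 113*(-41))/(113 - 41) = -1893024/33493 + (19796 + 7995 - 11413 - 4633)/72 = -1893024/33493 + (1/72)*11745 = -1893024/33493 + 1305/8 = 28564173/267944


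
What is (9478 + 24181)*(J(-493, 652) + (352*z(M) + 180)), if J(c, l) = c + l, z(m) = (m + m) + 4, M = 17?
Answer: 461633185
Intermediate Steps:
z(m) = 4 + 2*m (z(m) = 2*m + 4 = 4 + 2*m)
(9478 + 24181)*(J(-493, 652) + (352*z(M) + 180)) = (9478 + 24181)*((-493 + 652) + (352*(4 + 2*17) + 180)) = 33659*(159 + (352*(4 + 34) + 180)) = 33659*(159 + (352*38 + 180)) = 33659*(159 + (13376 + 180)) = 33659*(159 + 13556) = 33659*13715 = 461633185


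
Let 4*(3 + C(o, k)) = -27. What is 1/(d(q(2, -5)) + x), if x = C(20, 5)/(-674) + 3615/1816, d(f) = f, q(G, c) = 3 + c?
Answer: 152998/781 ≈ 195.90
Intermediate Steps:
C(o, k) = -39/4 (C(o, k) = -3 + (1/4)*(-27) = -3 - 27/4 = -39/4)
x = 306777/152998 (x = -39/4/(-674) + 3615/1816 = -39/4*(-1/674) + 3615*(1/1816) = 39/2696 + 3615/1816 = 306777/152998 ≈ 2.0051)
1/(d(q(2, -5)) + x) = 1/((3 - 5) + 306777/152998) = 1/(-2 + 306777/152998) = 1/(781/152998) = 152998/781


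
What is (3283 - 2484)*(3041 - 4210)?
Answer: -934031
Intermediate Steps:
(3283 - 2484)*(3041 - 4210) = 799*(-1169) = -934031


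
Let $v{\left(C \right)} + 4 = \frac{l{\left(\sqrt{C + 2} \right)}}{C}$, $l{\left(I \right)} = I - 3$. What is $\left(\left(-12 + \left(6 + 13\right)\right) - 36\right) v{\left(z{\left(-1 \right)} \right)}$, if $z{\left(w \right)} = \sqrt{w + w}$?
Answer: $116 + \frac{29 i \sqrt{2} \left(-3 + \sqrt{2 + i \sqrt{2}}\right)}{2} \approx 106.28 - 30.932 i$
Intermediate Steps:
$l{\left(I \right)} = -3 + I$ ($l{\left(I \right)} = I - 3 = -3 + I$)
$z{\left(w \right)} = \sqrt{2} \sqrt{w}$ ($z{\left(w \right)} = \sqrt{2 w} = \sqrt{2} \sqrt{w}$)
$v{\left(C \right)} = -4 + \frac{-3 + \sqrt{2 + C}}{C}$ ($v{\left(C \right)} = -4 + \frac{-3 + \sqrt{C + 2}}{C} = -4 + \frac{-3 + \sqrt{2 + C}}{C}$)
$\left(\left(-12 + \left(6 + 13\right)\right) - 36\right) v{\left(z{\left(-1 \right)} \right)} = \left(\left(-12 + \left(6 + 13\right)\right) - 36\right) \frac{-3 + \sqrt{2 + \sqrt{2} \sqrt{-1}} - 4 \sqrt{2} \sqrt{-1}}{\sqrt{2} \sqrt{-1}} = \left(\left(-12 + 19\right) - 36\right) \frac{-3 + \sqrt{2 + \sqrt{2} i} - 4 \sqrt{2} i}{\sqrt{2} i} = \left(7 - 36\right) \frac{-3 + \sqrt{2 + i \sqrt{2}} - 4 i \sqrt{2}}{i \sqrt{2}} = - 29 - \frac{i \sqrt{2}}{2} \left(-3 + \sqrt{2 + i \sqrt{2}} - 4 i \sqrt{2}\right) = - 29 \left(- \frac{i \sqrt{2} \left(-3 + \sqrt{2 + i \sqrt{2}} - 4 i \sqrt{2}\right)}{2}\right) = \frac{29 i \sqrt{2} \left(-3 + \sqrt{2 + i \sqrt{2}} - 4 i \sqrt{2}\right)}{2}$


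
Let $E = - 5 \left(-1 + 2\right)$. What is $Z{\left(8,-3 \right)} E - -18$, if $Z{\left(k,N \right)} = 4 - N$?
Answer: $-17$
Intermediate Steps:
$E = -5$ ($E = \left(-5\right) 1 = -5$)
$Z{\left(8,-3 \right)} E - -18 = \left(4 - -3\right) \left(-5\right) - -18 = \left(4 + 3\right) \left(-5\right) + \left(-6 + 24\right) = 7 \left(-5\right) + 18 = -35 + 18 = -17$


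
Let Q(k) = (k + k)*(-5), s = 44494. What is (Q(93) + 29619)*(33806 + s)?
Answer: 2246348700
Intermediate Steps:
Q(k) = -10*k (Q(k) = (2*k)*(-5) = -10*k)
(Q(93) + 29619)*(33806 + s) = (-10*93 + 29619)*(33806 + 44494) = (-930 + 29619)*78300 = 28689*78300 = 2246348700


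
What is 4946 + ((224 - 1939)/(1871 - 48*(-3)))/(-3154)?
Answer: 6286672995/1271062 ≈ 4946.0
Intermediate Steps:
4946 + ((224 - 1939)/(1871 - 48*(-3)))/(-3154) = 4946 - 1715/(1871 + 144)*(-1/3154) = 4946 - 1715/2015*(-1/3154) = 4946 - 1715*1/2015*(-1/3154) = 4946 - 343/403*(-1/3154) = 4946 + 343/1271062 = 6286672995/1271062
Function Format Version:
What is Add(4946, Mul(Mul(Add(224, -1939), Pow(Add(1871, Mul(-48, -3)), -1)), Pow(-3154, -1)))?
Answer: Rational(6286672995, 1271062) ≈ 4946.0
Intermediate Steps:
Add(4946, Mul(Mul(Add(224, -1939), Pow(Add(1871, Mul(-48, -3)), -1)), Pow(-3154, -1))) = Add(4946, Mul(Mul(-1715, Pow(Add(1871, 144), -1)), Rational(-1, 3154))) = Add(4946, Mul(Mul(-1715, Pow(2015, -1)), Rational(-1, 3154))) = Add(4946, Mul(Mul(-1715, Rational(1, 2015)), Rational(-1, 3154))) = Add(4946, Mul(Rational(-343, 403), Rational(-1, 3154))) = Add(4946, Rational(343, 1271062)) = Rational(6286672995, 1271062)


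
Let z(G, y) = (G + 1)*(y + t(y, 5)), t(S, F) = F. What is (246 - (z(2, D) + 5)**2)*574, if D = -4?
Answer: 104468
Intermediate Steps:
z(G, y) = (1 + G)*(5 + y) (z(G, y) = (G + 1)*(y + 5) = (1 + G)*(5 + y))
(246 - (z(2, D) + 5)**2)*574 = (246 - ((5 - 4 + 5*2 + 2*(-4)) + 5)**2)*574 = (246 - ((5 - 4 + 10 - 8) + 5)**2)*574 = (246 - (3 + 5)**2)*574 = (246 - 1*8**2)*574 = (246 - 1*64)*574 = (246 - 64)*574 = 182*574 = 104468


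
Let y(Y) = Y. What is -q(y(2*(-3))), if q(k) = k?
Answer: 6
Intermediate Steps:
-q(y(2*(-3))) = -2*(-3) = -1*(-6) = 6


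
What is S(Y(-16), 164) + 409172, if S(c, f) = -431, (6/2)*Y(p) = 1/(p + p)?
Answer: 408741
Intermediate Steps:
Y(p) = 1/(6*p) (Y(p) = 1/(3*(p + p)) = 1/(3*((2*p))) = (1/(2*p))/3 = 1/(6*p))
S(Y(-16), 164) + 409172 = -431 + 409172 = 408741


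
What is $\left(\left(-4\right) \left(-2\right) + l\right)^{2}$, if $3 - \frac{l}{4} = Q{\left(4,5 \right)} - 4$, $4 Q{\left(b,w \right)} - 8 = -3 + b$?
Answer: $729$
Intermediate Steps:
$Q{\left(b,w \right)} = \frac{5}{4} + \frac{b}{4}$ ($Q{\left(b,w \right)} = 2 + \frac{-3 + b}{4} = 2 + \left(- \frac{3}{4} + \frac{b}{4}\right) = \frac{5}{4} + \frac{b}{4}$)
$l = 19$ ($l = 12 - 4 \left(\left(\frac{5}{4} + \frac{1}{4} \cdot 4\right) - 4\right) = 12 - 4 \left(\left(\frac{5}{4} + 1\right) - 4\right) = 12 - 4 \left(\frac{9}{4} - 4\right) = 12 - -7 = 12 + 7 = 19$)
$\left(\left(-4\right) \left(-2\right) + l\right)^{2} = \left(\left(-4\right) \left(-2\right) + 19\right)^{2} = \left(8 + 19\right)^{2} = 27^{2} = 729$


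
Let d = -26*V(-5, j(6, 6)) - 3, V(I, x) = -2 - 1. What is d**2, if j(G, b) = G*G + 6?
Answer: 5625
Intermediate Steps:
j(G, b) = 6 + G**2 (j(G, b) = G**2 + 6 = 6 + G**2)
V(I, x) = -3
d = 75 (d = -26*(-3) - 3 = 78 - 3 = 75)
d**2 = 75**2 = 5625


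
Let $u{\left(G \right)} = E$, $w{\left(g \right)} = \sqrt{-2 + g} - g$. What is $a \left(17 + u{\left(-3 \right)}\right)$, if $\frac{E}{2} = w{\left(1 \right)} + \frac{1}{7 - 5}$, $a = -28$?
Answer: $-448 - 56 i \approx -448.0 - 56.0 i$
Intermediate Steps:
$E = -1 + 2 i$ ($E = 2 \left(\left(\sqrt{-2 + 1} - 1\right) + \frac{1}{7 - 5}\right) = 2 \left(\left(\sqrt{-1} - 1\right) + \frac{1}{2}\right) = 2 \left(\left(i - 1\right) + \frac{1}{2}\right) = 2 \left(\left(-1 + i\right) + \frac{1}{2}\right) = 2 \left(- \frac{1}{2} + i\right) = -1 + 2 i \approx -1.0 + 2.0 i$)
$u{\left(G \right)} = -1 + 2 i$
$a \left(17 + u{\left(-3 \right)}\right) = - 28 \left(17 - \left(1 - 2 i\right)\right) = - 28 \left(16 + 2 i\right) = -448 - 56 i$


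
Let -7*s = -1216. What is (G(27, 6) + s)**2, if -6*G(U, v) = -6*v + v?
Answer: 1565001/49 ≈ 31939.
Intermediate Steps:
s = 1216/7 (s = -1/7*(-1216) = 1216/7 ≈ 173.71)
G(U, v) = 5*v/6 (G(U, v) = -(-6*v + v)/6 = -(-5)*v/6 = 5*v/6)
(G(27, 6) + s)**2 = ((5/6)*6 + 1216/7)**2 = (5 + 1216/7)**2 = (1251/7)**2 = 1565001/49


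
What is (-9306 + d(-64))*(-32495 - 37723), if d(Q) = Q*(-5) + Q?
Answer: 635472900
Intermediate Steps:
d(Q) = -4*Q (d(Q) = -5*Q + Q = -4*Q)
(-9306 + d(-64))*(-32495 - 37723) = (-9306 - 4*(-64))*(-32495 - 37723) = (-9306 + 256)*(-70218) = -9050*(-70218) = 635472900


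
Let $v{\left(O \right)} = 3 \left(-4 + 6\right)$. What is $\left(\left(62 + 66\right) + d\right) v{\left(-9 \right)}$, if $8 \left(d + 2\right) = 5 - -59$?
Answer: $804$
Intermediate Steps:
$v{\left(O \right)} = 6$ ($v{\left(O \right)} = 3 \cdot 2 = 6$)
$d = 6$ ($d = -2 + \frac{5 - -59}{8} = -2 + \frac{5 + 59}{8} = -2 + \frac{1}{8} \cdot 64 = -2 + 8 = 6$)
$\left(\left(62 + 66\right) + d\right) v{\left(-9 \right)} = \left(\left(62 + 66\right) + 6\right) 6 = \left(128 + 6\right) 6 = 134 \cdot 6 = 804$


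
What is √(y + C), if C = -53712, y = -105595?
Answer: I*√159307 ≈ 399.13*I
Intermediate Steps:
√(y + C) = √(-105595 - 53712) = √(-159307) = I*√159307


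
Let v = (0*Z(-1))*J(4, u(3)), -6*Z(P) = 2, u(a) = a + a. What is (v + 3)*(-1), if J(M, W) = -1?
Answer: -3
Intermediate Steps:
u(a) = 2*a
Z(P) = -⅓ (Z(P) = -⅙*2 = -⅓)
v = 0 (v = (0*(-⅓))*(-1) = 0*(-1) = 0)
(v + 3)*(-1) = (0 + 3)*(-1) = 3*(-1) = -3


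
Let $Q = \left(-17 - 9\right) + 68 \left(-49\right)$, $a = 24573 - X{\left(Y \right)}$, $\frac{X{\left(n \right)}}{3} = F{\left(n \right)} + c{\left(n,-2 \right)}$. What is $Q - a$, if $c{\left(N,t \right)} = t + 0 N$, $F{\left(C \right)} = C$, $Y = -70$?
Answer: $-28147$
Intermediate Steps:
$c{\left(N,t \right)} = t$ ($c{\left(N,t \right)} = t + 0 = t$)
$X{\left(n \right)} = -6 + 3 n$ ($X{\left(n \right)} = 3 \left(n - 2\right) = 3 \left(-2 + n\right) = -6 + 3 n$)
$a = 24789$ ($a = 24573 - \left(-6 + 3 \left(-70\right)\right) = 24573 - \left(-6 - 210\right) = 24573 - -216 = 24573 + 216 = 24789$)
$Q = -3358$ ($Q = \left(-17 - 9\right) - 3332 = -26 - 3332 = -3358$)
$Q - a = -3358 - 24789 = -28147$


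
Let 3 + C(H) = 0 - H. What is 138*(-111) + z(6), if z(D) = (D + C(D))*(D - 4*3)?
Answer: -15300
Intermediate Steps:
C(H) = -3 - H (C(H) = -3 + (0 - H) = -3 - H)
z(D) = 36 - 3*D (z(D) = (D + (-3 - D))*(D - 4*3) = -3*(D - 12) = -3*(-12 + D) = 36 - 3*D)
138*(-111) + z(6) = 138*(-111) + (36 - 3*6) = -15318 + (36 - 18) = -15318 + 18 = -15300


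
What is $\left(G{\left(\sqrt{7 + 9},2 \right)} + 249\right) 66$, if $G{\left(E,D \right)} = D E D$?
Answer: $17490$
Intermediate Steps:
$G{\left(E,D \right)} = E D^{2}$
$\left(G{\left(\sqrt{7 + 9},2 \right)} + 249\right) 66 = \left(\sqrt{7 + 9} \cdot 2^{2} + 249\right) 66 = \left(\sqrt{16} \cdot 4 + 249\right) 66 = \left(4 \cdot 4 + 249\right) 66 = \left(16 + 249\right) 66 = 265 \cdot 66 = 17490$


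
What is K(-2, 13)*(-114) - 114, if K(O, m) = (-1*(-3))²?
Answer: -1140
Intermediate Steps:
K(O, m) = 9 (K(O, m) = 3² = 9)
K(-2, 13)*(-114) - 114 = 9*(-114) - 114 = -1026 - 114 = -1140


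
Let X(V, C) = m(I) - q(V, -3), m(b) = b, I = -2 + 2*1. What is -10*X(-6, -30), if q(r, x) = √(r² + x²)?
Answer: 30*√5 ≈ 67.082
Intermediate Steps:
I = 0 (I = -2 + 2 = 0)
X(V, C) = -√(9 + V²) (X(V, C) = 0 - √(V² + (-3)²) = 0 - √(V² + 9) = 0 - √(9 + V²) = -√(9 + V²))
-10*X(-6, -30) = -(-10)*√(9 + (-6)²) = -(-10)*√(9 + 36) = -(-10)*√45 = -(-10)*3*√5 = -(-30)*√5 = 30*√5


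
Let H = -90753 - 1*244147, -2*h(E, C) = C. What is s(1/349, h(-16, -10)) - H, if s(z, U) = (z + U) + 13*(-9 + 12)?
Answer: 116895457/349 ≈ 3.3494e+5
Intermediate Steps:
h(E, C) = -C/2
H = -334900 (H = -90753 - 244147 = -334900)
s(z, U) = 39 + U + z (s(z, U) = (U + z) + 13*3 = (U + z) + 39 = 39 + U + z)
s(1/349, h(-16, -10)) - H = (39 - ½*(-10) + 1/349) - 1*(-334900) = (39 + 5 + 1/349) + 334900 = 15357/349 + 334900 = 116895457/349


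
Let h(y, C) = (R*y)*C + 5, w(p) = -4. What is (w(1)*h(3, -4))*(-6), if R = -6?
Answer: 1848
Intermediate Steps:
h(y, C) = 5 - 6*C*y (h(y, C) = (-6*y)*C + 5 = -6*C*y + 5 = 5 - 6*C*y)
(w(1)*h(3, -4))*(-6) = -4*(5 - 6*(-4)*3)*(-6) = -4*(5 + 72)*(-6) = -4*77*(-6) = -308*(-6) = 1848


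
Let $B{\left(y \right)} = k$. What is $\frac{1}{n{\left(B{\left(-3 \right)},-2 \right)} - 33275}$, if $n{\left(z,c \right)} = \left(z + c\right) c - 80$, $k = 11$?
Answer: $- \frac{1}{33373} \approx -2.9964 \cdot 10^{-5}$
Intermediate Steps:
$B{\left(y \right)} = 11$
$n{\left(z,c \right)} = -80 + c \left(c + z\right)$ ($n{\left(z,c \right)} = \left(c + z\right) c - 80 = c \left(c + z\right) - 80 = -80 + c \left(c + z\right)$)
$\frac{1}{n{\left(B{\left(-3 \right)},-2 \right)} - 33275} = \frac{1}{\left(-80 + \left(-2\right)^{2} - 22\right) - 33275} = \frac{1}{\left(-80 + 4 - 22\right) - 33275} = \frac{1}{-98 - 33275} = \frac{1}{-33373} = - \frac{1}{33373}$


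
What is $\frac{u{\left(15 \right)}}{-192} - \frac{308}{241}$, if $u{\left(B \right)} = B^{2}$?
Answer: $- \frac{37787}{15424} \approx -2.4499$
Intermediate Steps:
$\frac{u{\left(15 \right)}}{-192} - \frac{308}{241} = \frac{15^{2}}{-192} - \frac{308}{241} = 225 \left(- \frac{1}{192}\right) - \frac{308}{241} = - \frac{75}{64} - \frac{308}{241} = - \frac{37787}{15424}$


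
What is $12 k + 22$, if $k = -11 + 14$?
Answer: $58$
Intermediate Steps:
$k = 3$
$12 k + 22 = 12 \cdot 3 + 22 = 36 + 22 = 58$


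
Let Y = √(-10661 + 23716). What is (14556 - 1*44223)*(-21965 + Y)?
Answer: 651635655 - 29667*√13055 ≈ 6.4825e+8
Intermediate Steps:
Y = √13055 ≈ 114.26
(14556 - 1*44223)*(-21965 + Y) = (14556 - 1*44223)*(-21965 + √13055) = (14556 - 44223)*(-21965 + √13055) = -29667*(-21965 + √13055) = 651635655 - 29667*√13055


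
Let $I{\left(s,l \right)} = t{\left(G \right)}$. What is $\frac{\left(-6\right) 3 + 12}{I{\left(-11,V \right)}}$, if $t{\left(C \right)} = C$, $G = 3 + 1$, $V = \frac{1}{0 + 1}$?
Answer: $- \frac{3}{2} \approx -1.5$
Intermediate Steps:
$V = 1$ ($V = 1^{-1} = 1$)
$G = 4$
$I{\left(s,l \right)} = 4$
$\frac{\left(-6\right) 3 + 12}{I{\left(-11,V \right)}} = \frac{\left(-6\right) 3 + 12}{4} = \left(-18 + 12\right) \frac{1}{4} = \left(-6\right) \frac{1}{4} = - \frac{3}{2}$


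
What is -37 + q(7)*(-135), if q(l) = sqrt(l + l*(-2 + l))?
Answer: -37 - 135*sqrt(42) ≈ -911.90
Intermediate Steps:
-37 + q(7)*(-135) = -37 + sqrt(7*(-1 + 7))*(-135) = -37 + sqrt(7*6)*(-135) = -37 + sqrt(42)*(-135) = -37 - 135*sqrt(42)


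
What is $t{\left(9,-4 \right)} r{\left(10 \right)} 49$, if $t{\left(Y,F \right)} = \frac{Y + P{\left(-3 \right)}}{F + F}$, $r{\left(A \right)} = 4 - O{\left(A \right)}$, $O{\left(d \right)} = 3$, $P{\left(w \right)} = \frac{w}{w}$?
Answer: $- \frac{245}{4} \approx -61.25$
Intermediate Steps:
$P{\left(w \right)} = 1$
$r{\left(A \right)} = 1$ ($r{\left(A \right)} = 4 - 3 = 1$)
$t{\left(Y,F \right)} = \frac{1 + Y}{2 F}$ ($t{\left(Y,F \right)} = \frac{Y + 1}{F + F} = \frac{1 + Y}{2 F}$)
$t{\left(9,-4 \right)} r{\left(10 \right)} 49 = \frac{1 + 9}{2 \left(-4\right)} 1 \cdot 49 = \frac{1}{2} \left(- \frac{1}{4}\right) 10 \cdot 1 \cdot 49 = \left(- \frac{5}{4}\right) 1 \cdot 49 = \left(- \frac{5}{4}\right) 49 = - \frac{245}{4}$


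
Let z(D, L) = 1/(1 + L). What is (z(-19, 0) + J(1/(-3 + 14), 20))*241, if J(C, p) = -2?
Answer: -241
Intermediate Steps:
(z(-19, 0) + J(1/(-3 + 14), 20))*241 = (1/(1 + 0) - 2)*241 = (1/1 - 2)*241 = (1 - 2)*241 = -1*241 = -241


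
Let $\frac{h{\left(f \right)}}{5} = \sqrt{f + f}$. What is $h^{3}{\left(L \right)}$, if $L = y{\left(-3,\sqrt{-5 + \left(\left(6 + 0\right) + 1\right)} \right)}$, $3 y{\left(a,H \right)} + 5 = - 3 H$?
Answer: $- \frac{250 i \sqrt{6} \left(5 + 3 \sqrt{2}\right)^{\frac{3}{2}}}{9} \approx - 1911.9 i$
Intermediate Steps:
$y{\left(a,H \right)} = - \frac{5}{3} - H$ ($y{\left(a,H \right)} = - \frac{5}{3} + \frac{\left(-3\right) H}{3} = - \frac{5}{3} - H$)
$L = - \frac{5}{3} - \sqrt{2}$ ($L = - \frac{5}{3} - \sqrt{-5 + \left(\left(6 + 0\right) + 1\right)} = - \frac{5}{3} - \sqrt{-5 + \left(6 + 1\right)} = - \frac{5}{3} - \sqrt{-5 + 7} = - \frac{5}{3} - \sqrt{2} \approx -3.0809$)
$h{\left(f \right)} = 5 \sqrt{2} \sqrt{f}$ ($h{\left(f \right)} = 5 \sqrt{f + f} = 5 \sqrt{2 f} = 5 \sqrt{2} \sqrt{f}$)
$h^{3}{\left(L \right)} = \left(5 \sqrt{2} \sqrt{- \frac{5}{3} - \sqrt{2}}\right)^{3} = 250 \sqrt{2} \left(- \frac{5}{3} - \sqrt{2}\right)^{\frac{3}{2}}$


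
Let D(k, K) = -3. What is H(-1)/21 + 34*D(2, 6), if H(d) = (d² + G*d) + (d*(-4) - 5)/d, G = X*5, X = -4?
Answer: -2120/21 ≈ -100.95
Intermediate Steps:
G = -20 (G = -4*5 = -20)
H(d) = d² - 20*d + (-5 - 4*d)/d (H(d) = (d² - 20*d) + (d*(-4) - 5)/d = (d² - 20*d) + (-4*d - 5)/d = (d² - 20*d) + (-5 - 4*d)/d = d² - 20*d + (-5 - 4*d)/d)
H(-1)/21 + 34*D(2, 6) = (-4 + (-1)² - 20*(-1) - 5/(-1))/21 + 34*(-3) = (-4 + 1 + 20 - 5*(-1))*(1/21) - 102 = (-4 + 1 + 20 + 5)*(1/21) - 102 = 22*(1/21) - 102 = 22/21 - 102 = -2120/21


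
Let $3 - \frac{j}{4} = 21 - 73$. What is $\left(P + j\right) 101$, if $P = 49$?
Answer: $27169$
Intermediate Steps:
$j = 220$ ($j = 12 - 4 \left(21 - 73\right) = 12 - -208 = 12 + 208 = 220$)
$\left(P + j\right) 101 = \left(49 + 220\right) 101 = 269 \cdot 101 = 27169$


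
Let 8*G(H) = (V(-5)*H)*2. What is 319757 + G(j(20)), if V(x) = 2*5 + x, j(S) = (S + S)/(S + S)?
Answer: 1279033/4 ≈ 3.1976e+5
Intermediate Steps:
j(S) = 1 (j(S) = (2*S)/((2*S)) = (2*S)*(1/(2*S)) = 1)
V(x) = 10 + x
G(H) = 5*H/4 (G(H) = (((10 - 5)*H)*2)/8 = ((5*H)*2)/8 = (10*H)/8 = 5*H/4)
319757 + G(j(20)) = 319757 + (5/4)*1 = 319757 + 5/4 = 1279033/4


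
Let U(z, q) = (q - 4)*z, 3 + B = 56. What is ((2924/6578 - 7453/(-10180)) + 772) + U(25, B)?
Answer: 66902990017/33482020 ≈ 1998.2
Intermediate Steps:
B = 53 (B = -3 + 56 = 53)
U(z, q) = z*(-4 + q) (U(z, q) = (-4 + q)*z = z*(-4 + q))
((2924/6578 - 7453/(-10180)) + 772) + U(25, B) = ((2924/6578 - 7453/(-10180)) + 772) + 25*(-4 + 53) = ((2924*(1/6578) - 7453*(-1/10180)) + 772) + 25*49 = ((1462/3289 + 7453/10180) + 772) + 1225 = (39396077/33482020 + 772) + 1225 = 25887515517/33482020 + 1225 = 66902990017/33482020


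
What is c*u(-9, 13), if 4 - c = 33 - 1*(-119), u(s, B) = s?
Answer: 1332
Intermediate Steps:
c = -148 (c = 4 - (33 - 1*(-119)) = 4 - (33 + 119) = 4 - 1*152 = 4 - 152 = -148)
c*u(-9, 13) = -148*(-9) = 1332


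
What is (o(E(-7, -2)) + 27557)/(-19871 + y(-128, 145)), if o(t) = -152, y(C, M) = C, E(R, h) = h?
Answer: -3915/2857 ≈ -1.3703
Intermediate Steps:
(o(E(-7, -2)) + 27557)/(-19871 + y(-128, 145)) = (-152 + 27557)/(-19871 - 128) = 27405/(-19999) = 27405*(-1/19999) = -3915/2857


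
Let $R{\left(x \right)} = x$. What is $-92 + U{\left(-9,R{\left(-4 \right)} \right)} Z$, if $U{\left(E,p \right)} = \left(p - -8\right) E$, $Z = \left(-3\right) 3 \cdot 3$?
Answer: $880$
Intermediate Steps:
$Z = -27$ ($Z = \left(-9\right) 3 = -27$)
$U{\left(E,p \right)} = E \left(8 + p\right)$ ($U{\left(E,p \right)} = \left(p + 8\right) E = \left(8 + p\right) E = E \left(8 + p\right)$)
$-92 + U{\left(-9,R{\left(-4 \right)} \right)} Z = -92 + - 9 \left(8 - 4\right) \left(-27\right) = -92 + \left(-9\right) 4 \left(-27\right) = -92 - -972 = -92 + 972 = 880$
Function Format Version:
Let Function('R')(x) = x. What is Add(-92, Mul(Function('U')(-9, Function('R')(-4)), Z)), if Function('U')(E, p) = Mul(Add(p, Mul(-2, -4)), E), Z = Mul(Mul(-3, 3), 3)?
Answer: 880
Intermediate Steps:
Z = -27 (Z = Mul(-9, 3) = -27)
Function('U')(E, p) = Mul(E, Add(8, p)) (Function('U')(E, p) = Mul(Add(p, 8), E) = Mul(Add(8, p), E) = Mul(E, Add(8, p)))
Add(-92, Mul(Function('U')(-9, Function('R')(-4)), Z)) = Add(-92, Mul(Mul(-9, Add(8, -4)), -27)) = Add(-92, Mul(Mul(-9, 4), -27)) = Add(-92, Mul(-36, -27)) = Add(-92, 972) = 880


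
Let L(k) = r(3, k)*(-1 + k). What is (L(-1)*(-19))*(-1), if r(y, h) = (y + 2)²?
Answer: -950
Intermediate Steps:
r(y, h) = (2 + y)²
L(k) = -25 + 25*k (L(k) = (2 + 3)²*(-1 + k) = 5²*(-1 + k) = 25*(-1 + k) = -25 + 25*k)
(L(-1)*(-19))*(-1) = ((-25 + 25*(-1))*(-19))*(-1) = ((-25 - 25)*(-19))*(-1) = -50*(-19)*(-1) = 950*(-1) = -950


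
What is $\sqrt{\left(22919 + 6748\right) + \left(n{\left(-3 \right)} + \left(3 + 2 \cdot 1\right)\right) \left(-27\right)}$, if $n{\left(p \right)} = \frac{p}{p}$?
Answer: $\sqrt{29505} \approx 171.77$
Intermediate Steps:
$n{\left(p \right)} = 1$
$\sqrt{\left(22919 + 6748\right) + \left(n{\left(-3 \right)} + \left(3 + 2 \cdot 1\right)\right) \left(-27\right)} = \sqrt{\left(22919 + 6748\right) + \left(1 + \left(3 + 2 \cdot 1\right)\right) \left(-27\right)} = \sqrt{29667 + \left(1 + \left(3 + 2\right)\right) \left(-27\right)} = \sqrt{29667 + \left(1 + 5\right) \left(-27\right)} = \sqrt{29667 + 6 \left(-27\right)} = \sqrt{29667 - 162} = \sqrt{29505}$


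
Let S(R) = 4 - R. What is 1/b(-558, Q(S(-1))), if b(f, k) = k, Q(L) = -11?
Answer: -1/11 ≈ -0.090909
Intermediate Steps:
1/b(-558, Q(S(-1))) = 1/(-11) = -1/11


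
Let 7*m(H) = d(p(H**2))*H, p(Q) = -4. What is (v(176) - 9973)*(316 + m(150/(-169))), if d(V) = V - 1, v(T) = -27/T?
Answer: -328743699475/104104 ≈ -3.1578e+6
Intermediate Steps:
d(V) = -1 + V
m(H) = -5*H/7 (m(H) = ((-1 - 4)*H)/7 = (-5*H)/7 = -5*H/7)
(v(176) - 9973)*(316 + m(150/(-169))) = (-27/176 - 9973)*(316 - 750/(7*(-169))) = (-27*1/176 - 9973)*(316 - 750*(-1)/(7*169)) = (-27/176 - 9973)*(316 - 5/7*(-150/169)) = -1755275*(316 + 750/1183)/176 = -1755275/176*374578/1183 = -328743699475/104104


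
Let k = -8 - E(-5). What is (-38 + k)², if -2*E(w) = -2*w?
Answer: 1681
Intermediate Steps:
E(w) = w (E(w) = -(-1)*w = w)
k = -3 (k = -8 - 1*(-5) = -8 + 5 = -3)
(-38 + k)² = (-38 - 3)² = (-41)² = 1681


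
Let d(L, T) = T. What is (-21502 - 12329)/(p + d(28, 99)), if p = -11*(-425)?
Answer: -4833/682 ≈ -7.0865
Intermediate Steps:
p = 4675
(-21502 - 12329)/(p + d(28, 99)) = (-21502 - 12329)/(4675 + 99) = -33831/4774 = -33831*1/4774 = -4833/682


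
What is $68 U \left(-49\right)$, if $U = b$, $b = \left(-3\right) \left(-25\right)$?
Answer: $-249900$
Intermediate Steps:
$b = 75$
$U = 75$
$68 U \left(-49\right) = 68 \cdot 75 \left(-49\right) = 5100 \left(-49\right) = -249900$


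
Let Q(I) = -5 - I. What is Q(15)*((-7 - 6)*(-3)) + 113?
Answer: -667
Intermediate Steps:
Q(15)*((-7 - 6)*(-3)) + 113 = (-5 - 1*15)*((-7 - 6)*(-3)) + 113 = (-5 - 15)*(-13*(-3)) + 113 = -20*39 + 113 = -780 + 113 = -667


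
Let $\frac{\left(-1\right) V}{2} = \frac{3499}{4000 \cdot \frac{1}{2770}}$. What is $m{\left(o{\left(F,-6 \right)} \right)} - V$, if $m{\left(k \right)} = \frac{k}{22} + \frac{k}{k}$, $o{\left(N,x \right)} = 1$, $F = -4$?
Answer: $\frac{10663753}{2200} \approx 4847.2$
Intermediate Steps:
$m{\left(k \right)} = 1 + \frac{k}{22}$ ($m{\left(k \right)} = k \frac{1}{22} + 1 = \frac{k}{22} + 1 = 1 + \frac{k}{22}$)
$V = - \frac{969223}{200}$ ($V = - 2 \frac{3499}{4000 \cdot \frac{1}{2770}} = - 2 \frac{3499}{\frac{400}{277}} = - 2 \cdot 3499 \cdot \frac{277}{400} = \left(-2\right) \frac{969223}{400} = - \frac{969223}{200} \approx -4846.1$)
$m{\left(o{\left(F,-6 \right)} \right)} - V = \left(1 + \frac{1}{22} \cdot 1\right) - - \frac{969223}{200} = \left(1 + \frac{1}{22}\right) + \frac{969223}{200} = \frac{23}{22} + \frac{969223}{200} = \frac{10663753}{2200}$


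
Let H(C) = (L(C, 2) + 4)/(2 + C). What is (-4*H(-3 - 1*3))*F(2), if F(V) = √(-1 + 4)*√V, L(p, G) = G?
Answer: 6*√6 ≈ 14.697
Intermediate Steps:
H(C) = 6/(2 + C) (H(C) = (2 + 4)/(2 + C) = 6/(2 + C))
F(V) = √3*√V
(-4*H(-3 - 1*3))*F(2) = (-24/(2 + (-3 - 1*3)))*(√3*√2) = (-24/(2 + (-3 - 3)))*√6 = (-24/(2 - 6))*√6 = (-24/(-4))*√6 = (-24*(-1)/4)*√6 = (-4*(-3/2))*√6 = 6*√6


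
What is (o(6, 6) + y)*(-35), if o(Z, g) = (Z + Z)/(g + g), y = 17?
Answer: -630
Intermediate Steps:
o(Z, g) = Z/g (o(Z, g) = (2*Z)/((2*g)) = (2*Z)*(1/(2*g)) = Z/g)
(o(6, 6) + y)*(-35) = (6/6 + 17)*(-35) = (6*(⅙) + 17)*(-35) = (1 + 17)*(-35) = 18*(-35) = -630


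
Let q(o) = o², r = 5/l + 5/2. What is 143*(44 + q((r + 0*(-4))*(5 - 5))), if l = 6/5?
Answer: 6292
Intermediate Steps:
l = 6/5 (l = 6*(⅕) = 6/5 ≈ 1.2000)
r = 20/3 (r = 5/(6/5) + 5/2 = 5*(⅚) + 5*(½) = 25/6 + 5/2 = 20/3 ≈ 6.6667)
143*(44 + q((r + 0*(-4))*(5 - 5))) = 143*(44 + ((20/3 + 0*(-4))*(5 - 5))²) = 143*(44 + ((20/3 + 0)*0)²) = 143*(44 + ((20/3)*0)²) = 143*(44 + 0²) = 143*(44 + 0) = 143*44 = 6292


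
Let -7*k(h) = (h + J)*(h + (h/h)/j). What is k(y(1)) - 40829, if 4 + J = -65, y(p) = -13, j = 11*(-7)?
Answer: -22088995/539 ≈ -40981.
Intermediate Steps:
j = -77
J = -69 (J = -4 - 65 = -69)
k(h) = -(-69 + h)*(-1/77 + h)/7 (k(h) = -(h - 69)*(h + (h/h)/(-77))/7 = -(-69 + h)*(h + 1*(-1/77))/7 = -(-69 + h)*(h - 1/77)/7 = -(-69 + h)*(-1/77 + h)/7)
k(y(1)) - 40829 = (-69/539 + (1/539)*(-13) - 1/7*(-13)*(-69 - 13)) - 40829 = (-69/539 - 13/539 - 1/7*(-13)*(-82)) - 40829 = (-69/539 - 13/539 - 1066/7) - 40829 = -82164/539 - 40829 = -22088995/539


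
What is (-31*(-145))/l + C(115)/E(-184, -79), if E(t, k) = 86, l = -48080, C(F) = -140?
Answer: -711777/413488 ≈ -1.7214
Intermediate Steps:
(-31*(-145))/l + C(115)/E(-184, -79) = -31*(-145)/(-48080) - 140/86 = 4495*(-1/48080) - 140*1/86 = -899/9616 - 70/43 = -711777/413488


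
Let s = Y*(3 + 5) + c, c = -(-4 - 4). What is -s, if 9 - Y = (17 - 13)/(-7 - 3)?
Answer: -416/5 ≈ -83.200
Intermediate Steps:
c = 8 (c = -1*(-8) = 8)
Y = 47/5 (Y = 9 - (17 - 13)/(-7 - 3) = 9 - 4/(-10) = 9 - 4*(-1)/10 = 9 - 1*(-⅖) = 9 + ⅖ = 47/5 ≈ 9.4000)
s = 416/5 (s = 47*(3 + 5)/5 + 8 = (47/5)*8 + 8 = 376/5 + 8 = 416/5 ≈ 83.200)
-s = -1*416/5 = -416/5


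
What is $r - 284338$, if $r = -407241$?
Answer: $-691579$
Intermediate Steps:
$r - 284338 = -407241 - 284338 = -691579$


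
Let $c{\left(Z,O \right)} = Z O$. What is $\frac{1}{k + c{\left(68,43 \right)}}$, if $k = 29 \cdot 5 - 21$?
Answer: $\frac{1}{3048} \approx 0.00032808$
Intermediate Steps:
$k = 124$ ($k = 145 - 21 = 124$)
$c{\left(Z,O \right)} = O Z$
$\frac{1}{k + c{\left(68,43 \right)}} = \frac{1}{124 + 43 \cdot 68} = \frac{1}{124 + 2924} = \frac{1}{3048}$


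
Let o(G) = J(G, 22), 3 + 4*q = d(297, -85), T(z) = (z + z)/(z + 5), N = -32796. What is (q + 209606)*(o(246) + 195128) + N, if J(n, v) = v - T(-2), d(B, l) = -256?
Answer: 245353329179/6 ≈ 4.0892e+10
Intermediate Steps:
T(z) = 2*z/(5 + z) (T(z) = (2*z)/(5 + z) = 2*z/(5 + z))
q = -259/4 (q = -3/4 + (1/4)*(-256) = -3/4 - 64 = -259/4 ≈ -64.750)
J(n, v) = 4/3 + v (J(n, v) = v - 2*(-2)/(5 - 2) = v - 2*(-2)/3 = v - 1*(-4/3) = v + 4/3 = 4/3 + v)
o(G) = 70/3 (o(G) = 4/3 + 22 = 70/3)
(q + 209606)*(o(246) + 195128) + N = (-259/4 + 209606)*(70/3 + 195128) - 32796 = (838165/4)*(585454/3) - 32796 = 245353525955/6 - 32796 = 245353329179/6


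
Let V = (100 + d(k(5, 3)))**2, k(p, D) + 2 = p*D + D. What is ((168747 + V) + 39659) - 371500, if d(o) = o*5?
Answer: -130694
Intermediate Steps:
k(p, D) = -2 + D + D*p (k(p, D) = -2 + (p*D + D) = -2 + (D*p + D) = -2 + (D + D*p) = -2 + D + D*p)
d(o) = 5*o
V = 32400 (V = (100 + 5*(-2 + 3 + 3*5))**2 = (100 + 5*(-2 + 3 + 15))**2 = (100 + 5*16)**2 = (100 + 80)**2 = 180**2 = 32400)
((168747 + V) + 39659) - 371500 = ((168747 + 32400) + 39659) - 371500 = (201147 + 39659) - 371500 = 240806 - 371500 = -130694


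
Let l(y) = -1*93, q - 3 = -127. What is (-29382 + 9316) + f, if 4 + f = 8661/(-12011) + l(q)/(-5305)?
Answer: -1278872214432/63718355 ≈ -20071.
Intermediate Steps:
q = -124 (q = 3 - 127 = -124)
l(y) = -93
f = -299703002/63718355 (f = -4 + (8661/(-12011) - 93/(-5305)) = -4 + (8661*(-1/12011) - 93*(-1/5305)) = -4 + (-8661/12011 + 93/5305) = -4 - 44829582/63718355 = -299703002/63718355 ≈ -4.7036)
(-29382 + 9316) + f = (-29382 + 9316) - 299703002/63718355 = -20066 - 299703002/63718355 = -1278872214432/63718355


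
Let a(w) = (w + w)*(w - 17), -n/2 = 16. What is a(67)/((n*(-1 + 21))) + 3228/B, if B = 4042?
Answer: -625387/64672 ≈ -9.6701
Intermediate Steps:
n = -32 (n = -2*16 = -32)
a(w) = 2*w*(-17 + w) (a(w) = (2*w)*(-17 + w) = 2*w*(-17 + w))
a(67)/((n*(-1 + 21))) + 3228/B = (2*67*(-17 + 67))/((-32*(-1 + 21))) + 3228/4042 = (2*67*50)/((-32*20)) + 3228*(1/4042) = 6700/(-640) + 1614/2021 = 6700*(-1/640) + 1614/2021 = -335/32 + 1614/2021 = -625387/64672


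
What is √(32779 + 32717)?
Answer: 2*√16374 ≈ 255.92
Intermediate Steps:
√(32779 + 32717) = √65496 = 2*√16374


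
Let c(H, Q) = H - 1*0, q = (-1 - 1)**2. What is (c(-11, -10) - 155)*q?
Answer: -664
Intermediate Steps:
q = 4 (q = (-2)**2 = 4)
c(H, Q) = H (c(H, Q) = H + 0 = H)
(c(-11, -10) - 155)*q = (-11 - 155)*4 = -166*4 = -664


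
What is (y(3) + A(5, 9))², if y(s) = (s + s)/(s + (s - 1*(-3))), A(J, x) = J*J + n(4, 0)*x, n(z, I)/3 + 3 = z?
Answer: 24964/9 ≈ 2773.8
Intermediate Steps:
n(z, I) = -9 + 3*z
A(J, x) = J² + 3*x (A(J, x) = J*J + (-9 + 3*4)*x = J² + (-9 + 12)*x = J² + 3*x)
y(s) = 2*s/(3 + 2*s) (y(s) = (2*s)/(s + (s + 3)) = (2*s)/(s + (3 + s)) = (2*s)/(3 + 2*s) = 2*s/(3 + 2*s))
(y(3) + A(5, 9))² = (2*3/(3 + 2*3) + (5² + 3*9))² = (2*3/(3 + 6) + (25 + 27))² = (2*3/9 + 52)² = (2*3*(⅑) + 52)² = (⅔ + 52)² = (158/3)² = 24964/9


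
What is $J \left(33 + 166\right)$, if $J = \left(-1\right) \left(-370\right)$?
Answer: $73630$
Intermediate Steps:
$J = 370$
$J \left(33 + 166\right) = 370 \left(33 + 166\right) = 370 \cdot 199 = 73630$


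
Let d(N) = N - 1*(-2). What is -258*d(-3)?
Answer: 258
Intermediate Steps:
d(N) = 2 + N (d(N) = N + 2 = 2 + N)
-258*d(-3) = -258*(2 - 3) = -258*(-1) = 258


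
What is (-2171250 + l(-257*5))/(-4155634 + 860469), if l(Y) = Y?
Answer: 434507/659033 ≈ 0.65931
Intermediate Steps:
(-2171250 + l(-257*5))/(-4155634 + 860469) = (-2171250 - 257*5)/(-4155634 + 860469) = (-2171250 - 1285)/(-3295165) = -2172535*(-1/3295165) = 434507/659033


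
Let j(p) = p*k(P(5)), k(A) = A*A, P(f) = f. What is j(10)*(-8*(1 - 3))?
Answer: 4000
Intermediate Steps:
k(A) = A²
j(p) = 25*p (j(p) = p*5² = p*25 = 25*p)
j(10)*(-8*(1 - 3)) = (25*10)*(-8*(1 - 3)) = 250*(-8*(-2)) = 250*16 = 4000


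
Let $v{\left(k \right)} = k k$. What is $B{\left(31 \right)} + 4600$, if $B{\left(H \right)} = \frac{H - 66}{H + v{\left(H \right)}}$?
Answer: $\frac{4563165}{992} \approx 4600.0$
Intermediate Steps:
$v{\left(k \right)} = k^{2}$
$B{\left(H \right)} = \frac{-66 + H}{H + H^{2}}$ ($B{\left(H \right)} = \frac{H - 66}{H + H^{2}} = \frac{-66 + H}{H + H^{2}}$)
$B{\left(31 \right)} + 4600 = \frac{-66 + 31}{31 \left(1 + 31\right)} + 4600 = \frac{1}{31} \cdot \frac{1}{32} \left(-35\right) + 4600 = - \frac{35}{992} + 4600 = \frac{4563165}{992}$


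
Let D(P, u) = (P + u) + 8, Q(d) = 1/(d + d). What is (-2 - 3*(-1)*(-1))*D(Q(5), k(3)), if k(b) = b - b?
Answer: -81/2 ≈ -40.500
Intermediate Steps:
Q(d) = 1/(2*d)
k(b) = 0
D(P, u) = 8 + P + u
(-2 - 3*(-1)*(-1))*D(Q(5), k(3)) = (-2 - 3*(-1)*(-1))*(8 + (½)/5 + 0) = (-2 + 3*(-1))*(8 + (½)*(⅕) + 0) = (-2 - 3)*(8 + ⅒ + 0) = -5*81/10 = -81/2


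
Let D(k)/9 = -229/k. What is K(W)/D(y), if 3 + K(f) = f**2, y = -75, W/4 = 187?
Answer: 13987525/687 ≈ 20360.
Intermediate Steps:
W = 748 (W = 4*187 = 748)
D(k) = -2061/k (D(k) = 9*(-229/k) = -2061/k)
K(f) = -3 + f**2
K(W)/D(y) = (-3 + 748**2)/((-2061/(-75))) = (-3 + 559504)/((-2061*(-1/75))) = 559501/(687/25) = 559501*(25/687) = 13987525/687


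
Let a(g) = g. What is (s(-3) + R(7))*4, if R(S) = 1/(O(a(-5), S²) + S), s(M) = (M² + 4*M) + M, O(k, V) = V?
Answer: -335/14 ≈ -23.929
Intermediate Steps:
s(M) = M² + 5*M
R(S) = 1/(S + S²) (R(S) = 1/(S² + S) = 1/(S + S²))
(s(-3) + R(7))*4 = (-3*(5 - 3) + 1/(7*(1 + 7)))*4 = (-3*2 + (⅐)/8)*4 = (-6 + (⅐)*(⅛))*4 = (-6 + 1/56)*4 = -335/56*4 = -335/14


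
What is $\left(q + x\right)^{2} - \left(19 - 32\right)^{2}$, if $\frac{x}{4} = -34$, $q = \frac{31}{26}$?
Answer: $\frac{12170781}{676} \approx 18004.0$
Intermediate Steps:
$q = \frac{31}{26}$ ($q = 31 \cdot \frac{1}{26} = \frac{31}{26} \approx 1.1923$)
$x = -136$ ($x = 4 \left(-34\right) = -136$)
$\left(q + x\right)^{2} - \left(19 - 32\right)^{2} = \left(\frac{31}{26} - 136\right)^{2} - \left(19 - 32\right)^{2} = \left(- \frac{3505}{26}\right)^{2} - \left(-13\right)^{2} = \frac{12285025}{676} - 169 = \frac{12170781}{676}$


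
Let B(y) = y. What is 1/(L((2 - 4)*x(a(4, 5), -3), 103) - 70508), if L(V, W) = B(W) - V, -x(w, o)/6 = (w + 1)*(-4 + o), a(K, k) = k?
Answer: -1/69901 ≈ -1.4306e-5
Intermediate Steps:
x(w, o) = -6*(1 + w)*(-4 + o) (x(w, o) = -6*(w + 1)*(-4 + o) = -6*(1 + w)*(-4 + o))
L(V, W) = W - V
1/(L((2 - 4)*x(a(4, 5), -3), 103) - 70508) = 1/((103 - (2 - 4)*(24 - 6*(-3) + 24*5 - 6*(-3)*5)) - 70508) = 1/((103 - (-2)*(24 + 18 + 120 + 90)) - 70508) = 1/((103 - (-2)*252) - 70508) = 1/((103 - 1*(-504)) - 70508) = 1/((103 + 504) - 70508) = 1/(607 - 70508) = 1/(-69901) = -1/69901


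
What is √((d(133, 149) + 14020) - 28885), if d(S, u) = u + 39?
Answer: I*√14677 ≈ 121.15*I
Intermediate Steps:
d(S, u) = 39 + u
√((d(133, 149) + 14020) - 28885) = √(((39 + 149) + 14020) - 28885) = √((188 + 14020) - 28885) = √(14208 - 28885) = √(-14677) = I*√14677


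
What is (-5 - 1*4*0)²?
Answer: 25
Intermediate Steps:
(-5 - 1*4*0)² = (-5 - 4*0)² = (-5 + 0)² = (-5)² = 25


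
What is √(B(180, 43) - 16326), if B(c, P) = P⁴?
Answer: 5*√136099 ≈ 1844.6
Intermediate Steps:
√(B(180, 43) - 16326) = √(43⁴ - 16326) = √(3418801 - 16326) = √3402475 = 5*√136099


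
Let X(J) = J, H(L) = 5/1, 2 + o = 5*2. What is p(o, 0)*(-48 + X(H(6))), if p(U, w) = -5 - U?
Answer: 559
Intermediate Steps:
o = 8 (o = -2 + 5*2 = -2 + 10 = 8)
H(L) = 5 (H(L) = 5*1 = 5)
p(o, 0)*(-48 + X(H(6))) = (-5 - 1*8)*(-48 + 5) = (-5 - 8)*(-43) = -13*(-43) = 559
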